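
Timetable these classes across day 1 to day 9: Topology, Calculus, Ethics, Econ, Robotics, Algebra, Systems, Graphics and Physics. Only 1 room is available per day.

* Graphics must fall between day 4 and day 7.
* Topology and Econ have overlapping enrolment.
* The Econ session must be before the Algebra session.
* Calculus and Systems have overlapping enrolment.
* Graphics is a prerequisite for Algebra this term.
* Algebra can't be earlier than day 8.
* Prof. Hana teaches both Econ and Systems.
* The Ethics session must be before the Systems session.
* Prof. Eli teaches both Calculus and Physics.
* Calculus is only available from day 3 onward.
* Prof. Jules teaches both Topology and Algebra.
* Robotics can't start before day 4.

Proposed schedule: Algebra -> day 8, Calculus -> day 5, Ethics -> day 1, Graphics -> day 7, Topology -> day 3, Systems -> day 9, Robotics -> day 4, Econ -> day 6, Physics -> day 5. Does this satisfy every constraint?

No — it violates: Prof. Eli teaches both Calculus and Physics

Calculus and Systems have overlapping enrolment — holds.
Only 1 room is available per day — violated.
Robotics can't start before day 4 — holds.
The Econ session must be before the Algebra session — holds.
Prof. Hana teaches both Econ and Systems — holds.
Calculus is only available from day 3 onward — holds.
Graphics is a prerequisite for Algebra this term — holds.
Prof. Eli teaches both Calculus and Physics — violated.
Algebra can't be earlier than day 8 — holds.
Graphics must fall between day 4 and day 7 — holds.
The Ethics session must be before the Systems session — holds.
Topology and Econ have overlapping enrolment — holds.
Prof. Jules teaches both Topology and Algebra — holds.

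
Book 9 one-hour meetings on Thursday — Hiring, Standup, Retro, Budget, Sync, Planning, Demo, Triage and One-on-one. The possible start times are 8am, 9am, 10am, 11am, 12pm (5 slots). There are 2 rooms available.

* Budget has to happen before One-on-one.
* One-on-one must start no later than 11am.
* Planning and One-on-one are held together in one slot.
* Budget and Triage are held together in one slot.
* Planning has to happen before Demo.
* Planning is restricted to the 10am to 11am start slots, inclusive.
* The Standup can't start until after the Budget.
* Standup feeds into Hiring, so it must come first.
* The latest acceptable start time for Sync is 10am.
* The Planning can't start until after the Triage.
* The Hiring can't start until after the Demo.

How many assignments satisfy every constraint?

6

Splitting on Standup: it can be 9am (2), 11am (4). Listing each branch's schedules as (Hiring, Retro, Budget, Sync, Planning, Demo, Triage, One-on-one):
Standup=9am: (12pm,11am,8am,9am,10am,11am,8am,10am) (12pm,12pm,8am,9am,10am,11am,8am,10am) — 2.
Standup=11am: (12pm,8am,9am,8am,10am,11am,9am,10am) (12pm,9am,8am,9am,10am,11am,8am,10am) (12pm,12pm,8am,9am,10am,11am,8am,10am) (12pm,12pm,9am,8am,10am,11am,9am,10am) — 4.
Summing: 2 + 4 = 6.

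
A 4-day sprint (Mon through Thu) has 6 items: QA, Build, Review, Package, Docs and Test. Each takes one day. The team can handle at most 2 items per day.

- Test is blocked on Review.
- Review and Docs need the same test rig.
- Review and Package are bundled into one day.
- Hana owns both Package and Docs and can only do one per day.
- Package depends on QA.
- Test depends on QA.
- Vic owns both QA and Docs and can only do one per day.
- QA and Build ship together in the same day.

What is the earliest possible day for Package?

Precedence pushes Package to at least Tue; Package must be in the same day as Review, which can't be after Wed, so Package is at most Wed.
Package at Tue is achievable: Test=Wed, Docs=Wed, Review=Tue, Package=Tue, Build=Mon, QA=Mon.

Tue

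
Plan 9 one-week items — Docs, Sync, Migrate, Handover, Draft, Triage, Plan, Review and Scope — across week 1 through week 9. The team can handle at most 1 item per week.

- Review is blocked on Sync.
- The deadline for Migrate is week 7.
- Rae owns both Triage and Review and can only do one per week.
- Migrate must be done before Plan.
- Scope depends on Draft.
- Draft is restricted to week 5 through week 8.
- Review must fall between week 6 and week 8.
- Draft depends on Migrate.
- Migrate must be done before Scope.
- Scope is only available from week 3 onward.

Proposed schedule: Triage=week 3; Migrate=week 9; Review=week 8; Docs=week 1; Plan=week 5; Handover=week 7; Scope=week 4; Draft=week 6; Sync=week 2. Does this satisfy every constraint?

Review must fall between week 6 and week 8 — holds.
Review is blocked on Sync — holds.
Rae owns both Triage and Review and can only do one per week — holds.
Migrate must be done before Plan — violated.
Draft depends on Migrate — violated.
The deadline for Migrate is week 7 — violated.
Draft is restricted to week 5 through week 8 — holds.
Migrate must be done before Scope — violated.
Scope depends on Draft — violated.
Scope is only available from week 3 onward — holds.
The team can handle at most 1 item per week — holds.

No — it violates: Migrate must be done before Scope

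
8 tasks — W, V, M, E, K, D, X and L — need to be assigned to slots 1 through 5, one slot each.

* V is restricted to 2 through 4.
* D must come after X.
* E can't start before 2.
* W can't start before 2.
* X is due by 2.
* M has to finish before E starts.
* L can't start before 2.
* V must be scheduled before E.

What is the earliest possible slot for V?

V is available from 2; V's own window allows nothing later than 4.
V at 2 is achievable: D -> 2, K -> 1, X -> 1, V -> 2, W -> 2, L -> 2, M -> 1, E -> 3.

2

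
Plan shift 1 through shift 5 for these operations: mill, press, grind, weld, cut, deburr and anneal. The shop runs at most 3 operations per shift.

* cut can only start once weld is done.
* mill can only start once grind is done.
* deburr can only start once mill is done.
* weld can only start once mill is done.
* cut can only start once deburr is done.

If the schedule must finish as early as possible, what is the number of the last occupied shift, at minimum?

The precedence chain requires at least 4 distinct shifts.
With at most 3 per shift and 7 operations, at least 3 shifts are needed.
4 works (last occupied shift: shift 4): for example cut in shift 4; grind in shift 1; anneal in shift 1; deburr in shift 3; press in shift 1; weld in shift 3; mill in shift 2.

4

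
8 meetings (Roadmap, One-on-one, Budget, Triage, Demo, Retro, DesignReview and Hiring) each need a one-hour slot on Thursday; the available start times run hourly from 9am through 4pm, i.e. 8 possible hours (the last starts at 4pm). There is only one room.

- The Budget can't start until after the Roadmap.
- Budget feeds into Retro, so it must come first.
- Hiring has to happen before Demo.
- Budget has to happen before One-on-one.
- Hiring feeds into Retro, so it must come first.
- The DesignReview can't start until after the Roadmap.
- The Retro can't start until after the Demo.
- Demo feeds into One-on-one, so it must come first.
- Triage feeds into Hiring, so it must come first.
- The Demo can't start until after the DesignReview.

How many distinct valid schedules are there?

Splitting on Roadmap: it can be 9am (30), 10am (16), 11am (6). Listing each branch's schedules as (One-on-one, Budget, Triage, Demo, Retro, DesignReview, Hiring):
Roadmap=9am: (3pm,10am,11am,2pm,4pm,12pm,1pm) (3pm,10am,11am,2pm,4pm,1pm,12pm) (3pm,10am,12pm,2pm,4pm,11am,1pm) (3pm,11am,10am,2pm,4pm,12pm,1pm) (3pm,11am,10am,2pm,4pm,1pm,12pm) (3pm,11am,12pm,2pm,4pm,10am,1pm) (3pm,12pm,10am,2pm,4pm,11am,1pm) (3pm,12pm,10am,2pm,4pm,1pm,11am) (3pm,12pm,11am,2pm,4pm,10am,1pm) (3pm,1pm,10am,2pm,4pm,11am,12pm) (3pm,1pm,10am,2pm,4pm,12pm,11am) (3pm,1pm,11am,2pm,4pm,10am,12pm) (3pm,2pm,10am,1pm,4pm,11am,12pm) (3pm,2pm,10am,1pm,4pm,12pm,11am) (3pm,2pm,11am,1pm,4pm,10am,12pm) (4pm,10am,11am,2pm,3pm,12pm,1pm) (4pm,10am,11am,2pm,3pm,1pm,12pm) (4pm,10am,12pm,2pm,3pm,11am,1pm) (4pm,11am,10am,2pm,3pm,12pm,1pm) (4pm,11am,10am,2pm,3pm,1pm,12pm) (4pm,11am,12pm,2pm,3pm,10am,1pm) (4pm,12pm,10am,2pm,3pm,11am,1pm) (4pm,12pm,10am,2pm,3pm,1pm,11am) (4pm,12pm,11am,2pm,3pm,10am,1pm) (4pm,1pm,10am,2pm,3pm,11am,12pm) (4pm,1pm,10am,2pm,3pm,12pm,11am) (4pm,1pm,11am,2pm,3pm,10am,12pm) (4pm,2pm,10am,1pm,3pm,11am,12pm) (4pm,2pm,10am,1pm,3pm,12pm,11am) (4pm,2pm,11am,1pm,3pm,10am,12pm) — 30.
Roadmap=10am: (3pm,11am,9am,2pm,4pm,12pm,1pm) (3pm,11am,9am,2pm,4pm,1pm,12pm) (3pm,12pm,9am,2pm,4pm,11am,1pm) (3pm,12pm,9am,2pm,4pm,1pm,11am) (3pm,1pm,9am,2pm,4pm,11am,12pm) (3pm,1pm,9am,2pm,4pm,12pm,11am) (3pm,2pm,9am,1pm,4pm,11am,12pm) (3pm,2pm,9am,1pm,4pm,12pm,11am) (4pm,11am,9am,2pm,3pm,12pm,1pm) (4pm,11am,9am,2pm,3pm,1pm,12pm) (4pm,12pm,9am,2pm,3pm,11am,1pm) (4pm,12pm,9am,2pm,3pm,1pm,11am) (4pm,1pm,9am,2pm,3pm,11am,12pm) (4pm,1pm,9am,2pm,3pm,12pm,11am) (4pm,2pm,9am,1pm,3pm,11am,12pm) (4pm,2pm,9am,1pm,3pm,12pm,11am) — 16.
Roadmap=11am: (3pm,12pm,9am,2pm,4pm,1pm,10am) (3pm,1pm,9am,2pm,4pm,12pm,10am) (3pm,2pm,9am,1pm,4pm,12pm,10am) (4pm,12pm,9am,2pm,3pm,1pm,10am) (4pm,1pm,9am,2pm,3pm,12pm,10am) (4pm,2pm,9am,1pm,3pm,12pm,10am) — 6.
Summing: 30 + 16 + 6 = 52.

52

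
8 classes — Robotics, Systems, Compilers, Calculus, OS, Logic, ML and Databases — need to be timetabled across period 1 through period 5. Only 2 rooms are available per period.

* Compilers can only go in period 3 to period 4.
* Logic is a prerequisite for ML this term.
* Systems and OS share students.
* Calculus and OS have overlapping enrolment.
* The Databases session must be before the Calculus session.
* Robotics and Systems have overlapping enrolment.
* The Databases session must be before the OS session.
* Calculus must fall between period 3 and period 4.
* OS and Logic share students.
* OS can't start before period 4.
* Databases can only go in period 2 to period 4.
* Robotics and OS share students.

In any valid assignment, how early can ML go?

Precedence pushes ML to at least period 2.
ML at period 2 is achievable: Systems -> period 5; Compilers -> period 3; ML -> period 2; OS -> period 4; Databases -> period 2; Logic -> period 1; Calculus -> period 3; Robotics -> period 1.

period 2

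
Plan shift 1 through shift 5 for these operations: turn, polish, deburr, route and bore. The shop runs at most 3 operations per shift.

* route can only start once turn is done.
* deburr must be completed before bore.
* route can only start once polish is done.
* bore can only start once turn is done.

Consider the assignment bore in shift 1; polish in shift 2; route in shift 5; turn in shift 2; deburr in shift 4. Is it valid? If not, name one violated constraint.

Invalid. deburr must be completed before bore.

route can only start once turn is done — holds.
deburr must be completed before bore — violated.
route can only start once polish is done — holds.
The shop runs at most 3 operations per shift — holds.
bore can only start once turn is done — violated.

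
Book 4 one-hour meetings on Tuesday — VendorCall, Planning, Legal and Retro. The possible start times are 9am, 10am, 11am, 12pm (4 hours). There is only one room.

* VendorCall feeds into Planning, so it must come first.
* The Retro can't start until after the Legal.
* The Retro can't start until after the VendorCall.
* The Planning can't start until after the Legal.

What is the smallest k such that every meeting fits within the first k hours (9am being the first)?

The precedence chain requires at least 2 distinct hours.
With at most 1 per hour and 4 meetings, at least 4 hours are needed.
4 works (last occupied hour: 12pm): for example Retro=12pm; Legal=10am; Planning=11am; VendorCall=9am.

4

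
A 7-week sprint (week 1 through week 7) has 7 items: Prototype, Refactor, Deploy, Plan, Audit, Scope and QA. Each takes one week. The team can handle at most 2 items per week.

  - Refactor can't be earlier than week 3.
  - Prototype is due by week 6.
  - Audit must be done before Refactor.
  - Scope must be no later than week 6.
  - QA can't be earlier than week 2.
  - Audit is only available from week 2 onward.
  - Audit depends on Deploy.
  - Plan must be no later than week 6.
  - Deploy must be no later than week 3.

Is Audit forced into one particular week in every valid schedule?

No

Audit can be week 2 (e.g. Scope in week 3; Prototype in week 1; Refactor in week 3; Audit in week 2; Deploy in week 1; Plan in week 2; QA in week 4) or week 3 (e.g. Refactor=week 4, Deploy=week 1, Scope=week 2, Plan=week 2, Audit=week 3, QA=week 3, Prototype=week 1).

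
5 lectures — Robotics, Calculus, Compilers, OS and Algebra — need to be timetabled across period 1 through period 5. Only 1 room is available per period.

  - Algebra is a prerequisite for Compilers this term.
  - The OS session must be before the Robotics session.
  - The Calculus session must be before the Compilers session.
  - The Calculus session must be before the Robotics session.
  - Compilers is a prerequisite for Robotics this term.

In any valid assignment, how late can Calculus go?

Downstream work caps Calculus at period 3.
Calculus at period 3 is achievable: Compilers in period 4, Algebra in period 2, Robotics in period 5, OS in period 1, Calculus in period 3.

period 3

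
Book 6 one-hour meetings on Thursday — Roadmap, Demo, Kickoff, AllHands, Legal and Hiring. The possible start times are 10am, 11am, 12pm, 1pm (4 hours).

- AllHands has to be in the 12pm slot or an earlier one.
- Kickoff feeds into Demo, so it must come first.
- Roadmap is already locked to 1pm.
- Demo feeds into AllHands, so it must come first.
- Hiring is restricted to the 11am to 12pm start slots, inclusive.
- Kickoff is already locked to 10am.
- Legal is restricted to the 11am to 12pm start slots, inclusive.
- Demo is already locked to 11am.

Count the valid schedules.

4

Enumerating: Kickoff in 10am, Hiring in 11am, Roadmap in 1pm, Demo in 11am, Legal in 11am, AllHands in 12pm | Legal in 11am, Demo in 11am, Hiring in 12pm, Roadmap in 1pm, AllHands in 12pm, Kickoff in 10am | Roadmap in 1pm, Hiring in 11am, Legal in 12pm, Demo in 11am, Kickoff in 10am, AllHands in 12pm | Demo -> 11am, Roadmap -> 1pm, AllHands -> 12pm, Legal -> 12pm, Hiring -> 12pm, Kickoff -> 10am.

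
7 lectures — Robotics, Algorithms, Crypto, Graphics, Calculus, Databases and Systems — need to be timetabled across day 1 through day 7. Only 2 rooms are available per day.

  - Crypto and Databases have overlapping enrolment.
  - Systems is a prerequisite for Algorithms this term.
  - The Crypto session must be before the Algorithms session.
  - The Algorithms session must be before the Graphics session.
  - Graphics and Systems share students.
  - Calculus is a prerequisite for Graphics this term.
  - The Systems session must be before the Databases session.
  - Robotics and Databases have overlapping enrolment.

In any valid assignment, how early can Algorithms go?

day 2

Precedence pushes Algorithms to at least day 2; downstream work caps Algorithms at day 6.
Algorithms at day 2 is achievable: Robotics in day 4; Calculus in day 2; Crypto in day 1; Graphics in day 3; Algorithms in day 2; Systems in day 1; Databases in day 3.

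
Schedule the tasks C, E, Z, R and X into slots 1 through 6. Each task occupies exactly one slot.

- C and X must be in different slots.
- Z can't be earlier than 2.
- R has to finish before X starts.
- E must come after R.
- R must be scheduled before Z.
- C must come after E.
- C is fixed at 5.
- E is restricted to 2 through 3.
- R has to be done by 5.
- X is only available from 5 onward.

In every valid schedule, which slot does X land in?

6

X's window is 5–6.
C is fixed at 5, and X can't share a slot with C.
So X must be 6.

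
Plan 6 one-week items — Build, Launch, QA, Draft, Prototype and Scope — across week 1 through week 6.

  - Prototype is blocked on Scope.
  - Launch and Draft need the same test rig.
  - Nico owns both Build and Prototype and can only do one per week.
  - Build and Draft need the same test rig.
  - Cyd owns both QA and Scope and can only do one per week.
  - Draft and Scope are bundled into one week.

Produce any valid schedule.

Build in week 3, Draft in week 1, Launch in week 2, QA in week 2, Prototype in week 2, Scope in week 1

Checking: Scope(week 1) before Prototype(week 2); Build(week 3) != Draft(week 1); Launch(week 2) != Draft(week 1); Build(week 3) != Prototype(week 2); QA(week 2) != Scope(week 1); Draft = Scope = week 1.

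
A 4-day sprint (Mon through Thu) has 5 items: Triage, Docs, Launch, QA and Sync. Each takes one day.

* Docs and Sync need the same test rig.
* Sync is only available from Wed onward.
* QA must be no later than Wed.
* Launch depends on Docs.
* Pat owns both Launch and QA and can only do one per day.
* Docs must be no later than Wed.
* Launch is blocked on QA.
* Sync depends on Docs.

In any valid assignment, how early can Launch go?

Precedence pushes Launch to at least Tue.
Launch at Tue is achievable: Docs -> Mon; Launch -> Tue; Sync -> Wed; QA -> Mon; Triage -> Mon.

Tue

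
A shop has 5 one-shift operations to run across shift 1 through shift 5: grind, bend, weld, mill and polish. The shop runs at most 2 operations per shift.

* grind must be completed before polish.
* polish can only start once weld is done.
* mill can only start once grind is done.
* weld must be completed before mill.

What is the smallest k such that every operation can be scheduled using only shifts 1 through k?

3 shifts

The precedence chain requires at least 2 distinct shifts.
With at most 2 per shift and 5 operations, at least 3 shifts are needed.
3 works (last occupied shift: shift 3): for example weld -> shift 1; grind -> shift 1; mill -> shift 2; bend -> shift 3; polish -> shift 2.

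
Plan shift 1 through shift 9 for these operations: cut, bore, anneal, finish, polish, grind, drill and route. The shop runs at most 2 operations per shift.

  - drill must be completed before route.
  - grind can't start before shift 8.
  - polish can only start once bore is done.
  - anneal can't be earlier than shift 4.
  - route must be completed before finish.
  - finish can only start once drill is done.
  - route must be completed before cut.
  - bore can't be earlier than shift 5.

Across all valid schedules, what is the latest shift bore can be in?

Bore is available from shift 5; downstream work caps bore at shift 8.
bore at shift 8 is achievable: cut in shift 3, route in shift 2, bore in shift 8, polish in shift 9, anneal in shift 4, grind in shift 8, drill in shift 1, finish in shift 3.

shift 8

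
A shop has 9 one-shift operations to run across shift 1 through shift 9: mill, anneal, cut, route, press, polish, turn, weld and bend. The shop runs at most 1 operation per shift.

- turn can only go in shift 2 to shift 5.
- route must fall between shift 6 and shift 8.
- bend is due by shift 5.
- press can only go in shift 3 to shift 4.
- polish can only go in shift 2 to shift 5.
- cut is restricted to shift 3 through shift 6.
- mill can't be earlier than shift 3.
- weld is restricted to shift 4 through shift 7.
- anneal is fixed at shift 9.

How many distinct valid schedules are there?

52

Splitting on cut: it can be shift 3 (8), shift 4 (8), shift 5 (16), shift 6 (20). Listing each branch's schedules as (mill, anneal, route, press, polish, turn, weld, bend) by shift number:
cut=shift 3: (6,9,8,4,2,5,7,1) (6,9,8,4,5,2,7,1) (7,9,8,4,2,5,6,1) (7,9,8,4,5,2,6,1) (8,9,6,4,2,5,7,1) (8,9,6,4,5,2,7,1) (8,9,7,4,2,5,6,1) (8,9,7,4,5,2,6,1) — 8.
cut=shift 4: (6,9,8,3,2,5,7,1) (6,9,8,3,5,2,7,1) (7,9,8,3,2,5,6,1) (7,9,8,3,5,2,6,1) (8,9,6,3,2,5,7,1) (8,9,6,3,5,2,7,1) (8,9,7,3,2,5,6,1) (8,9,7,3,5,2,6,1) — 8.
cut=shift 5: (6,9,8,3,2,4,7,1) (6,9,8,3,4,2,7,1) (6,9,8,4,2,3,7,1) (6,9,8,4,3,2,7,1) (7,9,8,3,2,4,6,1) (7,9,8,3,4,2,6,1) (7,9,8,4,2,3,6,1) (7,9,8,4,3,2,6,1) (8,9,6,3,2,4,7,1) (8,9,6,3,4,2,7,1) (8,9,6,4,2,3,7,1) (8,9,6,4,3,2,7,1) (8,9,7,3,2,4,6,1) (8,9,7,3,4,2,6,1) (8,9,7,4,2,3,6,1) (8,9,7,4,3,2,6,1) — 16.
cut=shift 6: (3,9,8,4,2,5,7,1) (3,9,8,4,5,2,7,1) (4,9,8,3,2,5,7,1) (4,9,8,3,5,2,7,1) (5,9,8,3,2,4,7,1) (5,9,8,3,4,2,7,1) (5,9,8,4,2,3,7,1) (5,9,8,4,3,2,7,1) (7,9,8,3,2,4,5,1) (7,9,8,3,2,5,4,1) (7,9,8,3,4,2,5,1) (7,9,8,3,5,2,4,1) (7,9,8,4,2,3,5,1) (7,9,8,4,3,2,5,1) (8,9,7,3,2,4,5,1) (8,9,7,3,2,5,4,1) (8,9,7,3,4,2,5,1) (8,9,7,3,5,2,4,1) (8,9,7,4,2,3,5,1) (8,9,7,4,3,2,5,1) — 20.
Summing: 8 + 8 + 16 + 20 = 52.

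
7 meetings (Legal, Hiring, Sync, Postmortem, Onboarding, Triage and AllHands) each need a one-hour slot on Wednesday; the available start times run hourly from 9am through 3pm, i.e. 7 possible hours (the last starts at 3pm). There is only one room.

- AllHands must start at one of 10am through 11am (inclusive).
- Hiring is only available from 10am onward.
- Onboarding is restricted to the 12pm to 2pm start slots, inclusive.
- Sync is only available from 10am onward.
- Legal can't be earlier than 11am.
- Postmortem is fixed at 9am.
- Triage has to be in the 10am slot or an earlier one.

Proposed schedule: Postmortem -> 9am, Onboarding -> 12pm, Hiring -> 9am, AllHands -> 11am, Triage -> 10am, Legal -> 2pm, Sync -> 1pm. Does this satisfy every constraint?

Sync is only available from 10am onward — holds.
Triage has to be in the 10am slot or an earlier one — holds.
Onboarding is restricted to the 12pm to 2pm start slots, inclusive — holds.
Legal can't be earlier than 11am — holds.
AllHands must start at one of 10am through 11am (inclusive) — holds.
There is only one room — violated.
Hiring is only available from 10am onward — violated.
Postmortem is fixed at 9am — holds.

No — it violates: Hiring is only available from 10am onward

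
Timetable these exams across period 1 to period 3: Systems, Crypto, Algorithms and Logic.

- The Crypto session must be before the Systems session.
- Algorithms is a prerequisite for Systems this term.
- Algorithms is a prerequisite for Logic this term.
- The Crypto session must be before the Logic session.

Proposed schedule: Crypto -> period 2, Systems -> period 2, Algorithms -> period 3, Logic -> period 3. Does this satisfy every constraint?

The Crypto session must be before the Logic session — holds.
Algorithms is a prerequisite for Logic this term — violated.
The Crypto session must be before the Systems session — violated.
Algorithms is a prerequisite for Systems this term — violated.

Invalid. Algorithms is a prerequisite for Systems this term.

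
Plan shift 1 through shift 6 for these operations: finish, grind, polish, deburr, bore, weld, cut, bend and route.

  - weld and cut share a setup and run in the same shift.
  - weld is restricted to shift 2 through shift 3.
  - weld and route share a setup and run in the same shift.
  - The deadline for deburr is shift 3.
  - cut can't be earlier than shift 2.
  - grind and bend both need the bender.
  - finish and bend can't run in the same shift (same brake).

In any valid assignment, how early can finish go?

shift 1

finish at shift 1 is achievable: grind -> shift 1, bore -> shift 1, route -> shift 2, weld -> shift 2, bend -> shift 2, cut -> shift 2, polish -> shift 1, finish -> shift 1, deburr -> shift 1.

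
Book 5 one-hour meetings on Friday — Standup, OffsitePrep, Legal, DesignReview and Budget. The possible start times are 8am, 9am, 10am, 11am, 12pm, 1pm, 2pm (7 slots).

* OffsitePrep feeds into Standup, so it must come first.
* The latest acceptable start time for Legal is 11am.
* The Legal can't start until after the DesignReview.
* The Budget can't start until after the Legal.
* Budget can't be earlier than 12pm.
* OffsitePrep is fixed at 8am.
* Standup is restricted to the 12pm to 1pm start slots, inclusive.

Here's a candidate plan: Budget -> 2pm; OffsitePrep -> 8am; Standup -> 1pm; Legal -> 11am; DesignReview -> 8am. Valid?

The Legal can't start until after the DesignReview — holds.
Budget can't be earlier than 12pm — holds.
Standup is restricted to the 12pm to 1pm start slots, inclusive — holds.
The Budget can't start until after the Legal — holds.
The latest acceptable start time for Legal is 11am — holds.
OffsitePrep is fixed at 8am — holds.
OffsitePrep feeds into Standup, so it must come first — holds.

Valid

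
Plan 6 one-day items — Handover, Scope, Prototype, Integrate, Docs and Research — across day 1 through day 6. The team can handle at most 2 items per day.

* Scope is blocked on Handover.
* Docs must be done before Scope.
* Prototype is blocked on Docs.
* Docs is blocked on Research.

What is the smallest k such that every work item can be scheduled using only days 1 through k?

The precedence chain requires at least 3 distinct days.
With at most 2 per day and 6 work items, at least 3 days are needed.
3 works (last occupied day: day 3): for example Scope in day 3; Integrate in day 2; Handover in day 1; Docs in day 2; Prototype in day 3; Research in day 1.

3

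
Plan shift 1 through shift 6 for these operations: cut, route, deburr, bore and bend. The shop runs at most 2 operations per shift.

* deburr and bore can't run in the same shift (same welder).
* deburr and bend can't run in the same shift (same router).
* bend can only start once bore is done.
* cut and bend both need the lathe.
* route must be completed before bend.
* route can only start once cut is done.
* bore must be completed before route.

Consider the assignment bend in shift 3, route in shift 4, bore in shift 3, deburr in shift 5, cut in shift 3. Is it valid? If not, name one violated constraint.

route can only start once cut is done — holds.
route must be completed before bend — violated.
bend can only start once bore is done — violated.
cut and bend both need the lathe — violated.
bore must be completed before route — holds.
deburr and bend can't run in the same shift (same router) — holds.
deburr and bore can't run in the same shift (same welder) — holds.
The shop runs at most 2 operations per shift — violated.

No — it violates: The shop runs at most 2 operations per shift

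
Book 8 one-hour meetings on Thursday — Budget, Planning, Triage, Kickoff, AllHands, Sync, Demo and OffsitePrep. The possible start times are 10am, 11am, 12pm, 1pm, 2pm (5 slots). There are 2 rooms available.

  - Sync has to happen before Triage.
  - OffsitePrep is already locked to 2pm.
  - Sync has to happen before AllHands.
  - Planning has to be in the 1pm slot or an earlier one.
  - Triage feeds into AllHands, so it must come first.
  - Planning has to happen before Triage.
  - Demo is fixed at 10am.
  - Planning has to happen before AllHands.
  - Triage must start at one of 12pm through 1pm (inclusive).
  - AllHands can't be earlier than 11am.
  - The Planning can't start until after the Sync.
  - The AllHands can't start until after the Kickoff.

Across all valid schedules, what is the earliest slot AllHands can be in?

1pm

AllHands is available from 11am; precedence pushes AllHands to at least 1pm.
AllHands at 1pm is achievable: AllHands in 1pm, Budget in 12pm, Triage in 12pm, Sync in 10am, Demo in 10am, OffsitePrep in 2pm, Kickoff in 11am, Planning in 11am.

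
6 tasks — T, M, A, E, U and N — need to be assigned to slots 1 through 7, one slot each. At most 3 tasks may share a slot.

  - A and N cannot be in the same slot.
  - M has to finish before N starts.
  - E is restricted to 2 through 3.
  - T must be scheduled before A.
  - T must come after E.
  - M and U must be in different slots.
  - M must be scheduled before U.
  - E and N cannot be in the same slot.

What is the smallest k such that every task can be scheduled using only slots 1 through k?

4 slots

The precedence chain requires at least 3 distinct slots.
With at most 3 per slot and 6 tasks, at least 2 slots are needed.
Propagating the time windows through the other constraints, A can't land before 4, so the schedule must run through at least slot 4.
4 works (last occupied slot: 4): for example N -> 3; U -> 2; A -> 4; M -> 1; T -> 3; E -> 2.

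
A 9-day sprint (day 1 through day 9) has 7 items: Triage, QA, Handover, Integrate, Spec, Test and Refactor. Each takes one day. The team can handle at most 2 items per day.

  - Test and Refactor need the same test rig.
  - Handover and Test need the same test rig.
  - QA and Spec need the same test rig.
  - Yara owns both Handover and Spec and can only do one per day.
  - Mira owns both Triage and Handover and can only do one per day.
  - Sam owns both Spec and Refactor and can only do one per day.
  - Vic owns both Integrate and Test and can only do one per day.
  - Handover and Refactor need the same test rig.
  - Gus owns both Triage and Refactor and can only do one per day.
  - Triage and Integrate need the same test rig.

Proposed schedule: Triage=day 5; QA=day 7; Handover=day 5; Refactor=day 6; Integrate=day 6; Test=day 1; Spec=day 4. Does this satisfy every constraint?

Handover and Refactor need the same test rig — holds.
Mira owns both Triage and Handover and can only do one per day — violated.
QA and Spec need the same test rig — holds.
The team can handle at most 2 items per day — holds.
Sam owns both Spec and Refactor and can only do one per day — holds.
Test and Refactor need the same test rig — holds.
Yara owns both Handover and Spec and can only do one per day — holds.
Handover and Test need the same test rig — holds.
Gus owns both Triage and Refactor and can only do one per day — holds.
Vic owns both Integrate and Test and can only do one per day — holds.
Triage and Integrate need the same test rig — holds.

Invalid. Mira owns both Triage and Handover and can only do one per day.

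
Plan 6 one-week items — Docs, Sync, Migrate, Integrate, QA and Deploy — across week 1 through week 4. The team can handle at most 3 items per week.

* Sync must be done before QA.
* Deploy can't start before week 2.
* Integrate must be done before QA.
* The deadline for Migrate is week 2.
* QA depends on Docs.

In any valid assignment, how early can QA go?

Precedence pushes QA to at least week 2.
QA at week 2 is achievable: Docs=week 1; Integrate=week 1; Migrate=week 2; QA=week 2; Deploy=week 2; Sync=week 1.

week 2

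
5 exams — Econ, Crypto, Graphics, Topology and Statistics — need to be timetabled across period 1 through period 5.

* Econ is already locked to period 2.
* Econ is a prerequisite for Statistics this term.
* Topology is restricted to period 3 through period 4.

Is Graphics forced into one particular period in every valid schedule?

No

Graphics can be period 1 (e.g. Econ=period 2, Topology=period 3, Statistics=period 3, Crypto=period 1, Graphics=period 1) or period 2 (e.g. Statistics -> period 3; Topology -> period 3; Econ -> period 2; Crypto -> period 1; Graphics -> period 2).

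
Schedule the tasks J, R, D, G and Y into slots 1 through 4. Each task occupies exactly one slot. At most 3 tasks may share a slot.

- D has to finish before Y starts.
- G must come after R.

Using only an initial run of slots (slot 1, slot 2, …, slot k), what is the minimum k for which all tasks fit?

The precedence chain requires at least 2 distinct slots.
With at most 3 per slot and 5 tasks, at least 2 slots are needed.
2 works (last occupied slot: 2): for example J in 1; Y in 2; G in 2; D in 1; R in 1.

2 slots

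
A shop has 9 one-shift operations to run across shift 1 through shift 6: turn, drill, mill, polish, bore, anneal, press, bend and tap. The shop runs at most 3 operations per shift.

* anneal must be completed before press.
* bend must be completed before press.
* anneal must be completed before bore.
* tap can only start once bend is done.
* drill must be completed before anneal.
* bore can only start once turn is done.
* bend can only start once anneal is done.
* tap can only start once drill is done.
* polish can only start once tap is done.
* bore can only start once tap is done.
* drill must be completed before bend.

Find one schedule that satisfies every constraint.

mill=shift 1; polish=shift 5; bend=shift 3; turn=shift 1; tap=shift 4; bore=shift 5; drill=shift 1; anneal=shift 2; press=shift 4

Checking: anneal(shift 2) before bore(shift 5); bend(shift 3) before tap(shift 4); anneal(shift 2) before bend(shift 3); turn(shift 1) before bore(shift 5); tap(shift 4) before bore(shift 5); drill(shift 1) before tap(shift 4); tap(shift 4) before polish(shift 5); anneal(shift 2) before press(shift 4); bend(shift 3) before press(shift 4); drill(shift 1) before anneal(shift 2); drill(shift 1) before bend(shift 3); max 3 per shift (cap 3).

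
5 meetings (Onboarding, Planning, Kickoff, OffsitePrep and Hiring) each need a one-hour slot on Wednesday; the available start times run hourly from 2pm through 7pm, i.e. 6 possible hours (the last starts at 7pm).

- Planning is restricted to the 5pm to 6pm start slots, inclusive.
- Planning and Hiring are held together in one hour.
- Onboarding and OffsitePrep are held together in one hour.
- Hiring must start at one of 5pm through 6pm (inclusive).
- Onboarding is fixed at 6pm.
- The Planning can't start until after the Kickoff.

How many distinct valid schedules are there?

Splitting on Planning: it can be 5pm (3), 6pm (4). Listing each branch's schedules as (Onboarding, Kickoff, OffsitePrep, Hiring):
Planning=5pm: (6pm,2pm,6pm,5pm) (6pm,3pm,6pm,5pm) (6pm,4pm,6pm,5pm) — 3.
Planning=6pm: (6pm,2pm,6pm,6pm) (6pm,3pm,6pm,6pm) (6pm,4pm,6pm,6pm) (6pm,5pm,6pm,6pm) — 4.
Summing: 3 + 4 = 7.

7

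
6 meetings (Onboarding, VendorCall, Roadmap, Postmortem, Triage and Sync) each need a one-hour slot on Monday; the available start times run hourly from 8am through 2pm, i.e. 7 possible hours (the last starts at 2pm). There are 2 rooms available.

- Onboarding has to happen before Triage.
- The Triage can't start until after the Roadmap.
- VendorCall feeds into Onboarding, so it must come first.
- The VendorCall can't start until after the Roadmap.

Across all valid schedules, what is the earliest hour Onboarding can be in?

10am

Precedence pushes Onboarding to at least 10am; downstream work caps Onboarding at 1pm.
Onboarding at 10am is achievable: VendorCall in 9am; Onboarding in 10am; Postmortem in 8am; Roadmap in 8am; Sync in 9am; Triage in 11am.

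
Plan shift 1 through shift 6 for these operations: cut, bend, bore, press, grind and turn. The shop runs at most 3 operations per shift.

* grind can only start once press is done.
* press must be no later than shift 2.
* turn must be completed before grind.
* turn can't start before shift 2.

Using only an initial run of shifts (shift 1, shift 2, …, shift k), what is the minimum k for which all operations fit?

The precedence chain requires at least 2 distinct shifts.
With at most 3 per shift and 6 operations, at least 2 shifts are needed.
Propagating the time windows through the other constraints, grind can't land before shift 3, so the schedule must run through at least shift 3.
3 works (last occupied shift: shift 3): for example bend in shift 1, press in shift 1, bore in shift 2, grind in shift 3, cut in shift 1, turn in shift 2.

3 shifts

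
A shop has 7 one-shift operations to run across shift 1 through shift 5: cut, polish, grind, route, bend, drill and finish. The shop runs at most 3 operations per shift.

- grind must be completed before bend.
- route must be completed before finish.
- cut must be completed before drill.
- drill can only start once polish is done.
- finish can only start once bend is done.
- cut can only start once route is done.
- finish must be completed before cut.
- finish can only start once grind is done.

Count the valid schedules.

8

Splitting on polish: it can be shift 1 (2), shift 2 (2), shift 3 (2), shift 4 (2). Listing each branch's schedules as (cut, grind, route, bend, drill, finish) by shift number:
polish=shift 1: (4,1,1,2,5,3) (4,1,2,2,5,3) — 2.
polish=shift 2: (4,1,1,2,5,3) (4,1,2,2,5,3) — 2.
polish=shift 3: (4,1,1,2,5,3) (4,1,2,2,5,3) — 2.
polish=shift 4: (4,1,1,2,5,3) (4,1,2,2,5,3) — 2.
Summing: 2 + 2 + 2 + 2 = 8.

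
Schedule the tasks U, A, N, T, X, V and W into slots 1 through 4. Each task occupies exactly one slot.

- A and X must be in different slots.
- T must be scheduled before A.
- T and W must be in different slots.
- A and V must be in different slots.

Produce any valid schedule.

V in 1; X in 1; U in 1; T in 1; W in 2; N in 1; A in 2

Checking: T(1) before A(2); A(2) != V(1); A(2) != X(1); T(1) != W(2).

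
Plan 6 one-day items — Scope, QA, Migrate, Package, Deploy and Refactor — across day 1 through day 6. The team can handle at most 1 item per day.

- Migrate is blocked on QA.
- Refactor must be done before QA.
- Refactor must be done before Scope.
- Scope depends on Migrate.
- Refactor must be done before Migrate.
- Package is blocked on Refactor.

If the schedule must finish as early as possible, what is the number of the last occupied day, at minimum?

The precedence chain requires at least 4 distinct days.
With at most 1 per day and 6 work items, at least 6 days are needed.
6 works (last occupied day: day 6): for example Refactor -> day 1; Scope -> day 4; Migrate -> day 3; QA -> day 2; Deploy -> day 6; Package -> day 5.

6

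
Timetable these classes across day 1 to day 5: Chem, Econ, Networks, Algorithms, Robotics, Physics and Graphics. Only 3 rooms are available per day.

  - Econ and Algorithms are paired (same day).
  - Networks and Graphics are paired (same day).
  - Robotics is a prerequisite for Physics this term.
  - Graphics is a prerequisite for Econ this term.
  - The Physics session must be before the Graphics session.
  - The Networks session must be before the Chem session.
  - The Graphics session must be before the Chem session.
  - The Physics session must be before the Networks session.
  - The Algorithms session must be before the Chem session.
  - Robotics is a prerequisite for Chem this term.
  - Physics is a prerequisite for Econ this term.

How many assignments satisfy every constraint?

Enumerating: Algorithms=day 4, Econ=day 4, Chem=day 5, Robotics=day 1, Graphics=day 3, Networks=day 3, Physics=day 2.

1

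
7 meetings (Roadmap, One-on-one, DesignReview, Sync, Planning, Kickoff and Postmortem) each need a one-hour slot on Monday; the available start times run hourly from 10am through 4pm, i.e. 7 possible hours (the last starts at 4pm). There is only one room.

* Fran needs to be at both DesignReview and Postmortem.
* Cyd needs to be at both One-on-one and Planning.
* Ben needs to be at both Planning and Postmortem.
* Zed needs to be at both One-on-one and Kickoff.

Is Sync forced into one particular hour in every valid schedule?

No

Sync can be 10am (e.g. One-on-one=12pm; Planning=2pm; Postmortem=4pm; Kickoff=3pm; DesignReview=1pm; Roadmap=11am; Sync=10am) or 11am (e.g. Kickoff -> 3pm, Sync -> 11am, Planning -> 2pm, DesignReview -> 1pm, Postmortem -> 4pm, One-on-one -> 12pm, Roadmap -> 10am).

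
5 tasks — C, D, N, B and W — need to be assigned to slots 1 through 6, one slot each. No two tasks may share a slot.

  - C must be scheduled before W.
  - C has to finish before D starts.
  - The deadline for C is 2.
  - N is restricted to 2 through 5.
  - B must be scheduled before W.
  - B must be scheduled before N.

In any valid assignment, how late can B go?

Downstream work caps B at 4.
B at 4 is achievable: W -> 6; C -> 1; B -> 4; N -> 5; D -> 2.

4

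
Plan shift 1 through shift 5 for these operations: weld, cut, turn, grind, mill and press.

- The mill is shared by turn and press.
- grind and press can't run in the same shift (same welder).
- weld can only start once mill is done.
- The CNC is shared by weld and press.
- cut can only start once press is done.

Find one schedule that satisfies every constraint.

cut=shift 2; weld=shift 2; grind=shift 2; press=shift 1; mill=shift 1; turn=shift 2

Checking: press(shift 1) before cut(shift 2); mill(shift 1) before weld(shift 2); turn(shift 2) != press(shift 1); grind(shift 2) != press(shift 1); weld(shift 2) != press(shift 1).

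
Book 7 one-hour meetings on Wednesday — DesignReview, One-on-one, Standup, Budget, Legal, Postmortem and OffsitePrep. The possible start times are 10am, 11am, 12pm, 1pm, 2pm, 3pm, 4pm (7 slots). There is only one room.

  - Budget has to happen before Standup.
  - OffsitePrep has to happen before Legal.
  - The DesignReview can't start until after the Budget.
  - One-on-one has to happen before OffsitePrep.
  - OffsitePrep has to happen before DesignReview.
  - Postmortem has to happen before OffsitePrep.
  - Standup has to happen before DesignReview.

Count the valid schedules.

Splitting on DesignReview: it can be 3pm (20), 4pm (30). Listing each branch's schedules as (One-on-one, Standup, Budget, Legal, Postmortem, OffsitePrep):
DesignReview=3pm: (10am,12pm,11am,4pm,1pm,2pm) (10am,1pm,11am,4pm,12pm,2pm) (10am,1pm,12pm,4pm,11am,2pm) (10am,2pm,11am,4pm,12pm,1pm) (10am,2pm,12pm,4pm,11am,1pm) (10am,2pm,1pm,4pm,11am,12pm) (11am,12pm,10am,4pm,1pm,2pm) (11am,1pm,10am,4pm,12pm,2pm) (11am,1pm,12pm,4pm,10am,2pm) (11am,2pm,10am,4pm,12pm,1pm) (11am,2pm,12pm,4pm,10am,1pm) (11am,2pm,1pm,4pm,10am,12pm) (12pm,11am,10am,4pm,1pm,2pm) (12pm,1pm,10am,4pm,11am,2pm) (12pm,1pm,11am,4pm,10am,2pm) (12pm,2pm,10am,4pm,11am,1pm) (12pm,2pm,11am,4pm,10am,1pm) (1pm,11am,10am,4pm,12pm,2pm) (1pm,12pm,10am,4pm,11am,2pm) (1pm,12pm,11am,4pm,10am,2pm) — 20.
DesignReview=4pm: (10am,12pm,11am,3pm,1pm,2pm) (10am,1pm,11am,3pm,12pm,2pm) (10am,1pm,12pm,3pm,11am,2pm) (10am,2pm,11am,3pm,12pm,1pm) (10am,2pm,12pm,3pm,11am,1pm) (10am,2pm,1pm,3pm,11am,12pm) (10am,3pm,11am,2pm,12pm,1pm) (10am,3pm,12pm,2pm,11am,1pm) (10am,3pm,1pm,2pm,11am,12pm) (10am,3pm,2pm,1pm,11am,12pm) (11am,12pm,10am,3pm,1pm,2pm) (11am,1pm,10am,3pm,12pm,2pm) (11am,1pm,12pm,3pm,10am,2pm) (11am,2pm,10am,3pm,12pm,1pm) (11am,2pm,12pm,3pm,10am,1pm) (11am,2pm,1pm,3pm,10am,12pm) (11am,3pm,10am,2pm,12pm,1pm) (11am,3pm,12pm,2pm,10am,1pm) (11am,3pm,1pm,2pm,10am,12pm) (11am,3pm,2pm,1pm,10am,12pm) (12pm,11am,10am,3pm,1pm,2pm) (12pm,1pm,10am,3pm,11am,2pm) (12pm,1pm,11am,3pm,10am,2pm) (12pm,2pm,10am,3pm,11am,1pm) (12pm,2pm,11am,3pm,10am,1pm) (12pm,3pm,10am,2pm,11am,1pm) (12pm,3pm,11am,2pm,10am,1pm) (1pm,11am,10am,3pm,12pm,2pm) (1pm,12pm,10am,3pm,11am,2pm) (1pm,12pm,11am,3pm,10am,2pm) — 30.
Summing: 20 + 30 = 50.

50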